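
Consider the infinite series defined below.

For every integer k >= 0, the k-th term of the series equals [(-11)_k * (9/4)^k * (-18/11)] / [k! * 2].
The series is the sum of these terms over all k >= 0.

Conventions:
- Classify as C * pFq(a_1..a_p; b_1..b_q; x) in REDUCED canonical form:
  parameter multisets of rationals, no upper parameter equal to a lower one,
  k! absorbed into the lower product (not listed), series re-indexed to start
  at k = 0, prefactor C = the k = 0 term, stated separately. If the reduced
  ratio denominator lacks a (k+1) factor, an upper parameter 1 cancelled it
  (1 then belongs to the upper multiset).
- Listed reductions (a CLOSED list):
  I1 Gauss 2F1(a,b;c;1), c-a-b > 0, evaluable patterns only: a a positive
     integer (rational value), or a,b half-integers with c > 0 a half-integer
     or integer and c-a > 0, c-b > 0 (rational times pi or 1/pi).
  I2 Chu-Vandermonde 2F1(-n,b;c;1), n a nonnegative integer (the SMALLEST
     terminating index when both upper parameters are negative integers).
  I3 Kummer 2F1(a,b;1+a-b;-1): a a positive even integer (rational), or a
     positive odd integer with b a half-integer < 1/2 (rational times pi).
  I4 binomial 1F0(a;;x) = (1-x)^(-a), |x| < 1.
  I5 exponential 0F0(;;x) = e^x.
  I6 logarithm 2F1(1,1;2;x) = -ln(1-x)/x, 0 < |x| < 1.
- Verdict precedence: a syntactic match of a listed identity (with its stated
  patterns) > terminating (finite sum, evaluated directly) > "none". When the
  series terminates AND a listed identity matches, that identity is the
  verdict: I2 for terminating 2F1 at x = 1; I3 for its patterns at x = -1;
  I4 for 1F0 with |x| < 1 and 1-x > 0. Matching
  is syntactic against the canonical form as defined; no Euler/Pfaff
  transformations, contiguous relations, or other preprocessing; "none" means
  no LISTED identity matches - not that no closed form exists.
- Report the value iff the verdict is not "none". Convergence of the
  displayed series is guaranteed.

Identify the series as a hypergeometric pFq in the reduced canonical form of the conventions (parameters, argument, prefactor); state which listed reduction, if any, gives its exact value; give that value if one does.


Prefactor -9/11, argument 9/4: 1F0 with upper {-11} over lower {-}. Verdict: terminating - the sum ends at index 11 because -11 is a negative integer; exact evaluation follows. Hence: 439453125/46137344.

The tell: x = (9/4) and the constant factors (C = -9/11) combine into one prefactor.
Term ratio: r(k) = (9/4) * (k-11) / [(k+1)] - rational; roots negated = parameters, x = (9/4), C = -9/11.


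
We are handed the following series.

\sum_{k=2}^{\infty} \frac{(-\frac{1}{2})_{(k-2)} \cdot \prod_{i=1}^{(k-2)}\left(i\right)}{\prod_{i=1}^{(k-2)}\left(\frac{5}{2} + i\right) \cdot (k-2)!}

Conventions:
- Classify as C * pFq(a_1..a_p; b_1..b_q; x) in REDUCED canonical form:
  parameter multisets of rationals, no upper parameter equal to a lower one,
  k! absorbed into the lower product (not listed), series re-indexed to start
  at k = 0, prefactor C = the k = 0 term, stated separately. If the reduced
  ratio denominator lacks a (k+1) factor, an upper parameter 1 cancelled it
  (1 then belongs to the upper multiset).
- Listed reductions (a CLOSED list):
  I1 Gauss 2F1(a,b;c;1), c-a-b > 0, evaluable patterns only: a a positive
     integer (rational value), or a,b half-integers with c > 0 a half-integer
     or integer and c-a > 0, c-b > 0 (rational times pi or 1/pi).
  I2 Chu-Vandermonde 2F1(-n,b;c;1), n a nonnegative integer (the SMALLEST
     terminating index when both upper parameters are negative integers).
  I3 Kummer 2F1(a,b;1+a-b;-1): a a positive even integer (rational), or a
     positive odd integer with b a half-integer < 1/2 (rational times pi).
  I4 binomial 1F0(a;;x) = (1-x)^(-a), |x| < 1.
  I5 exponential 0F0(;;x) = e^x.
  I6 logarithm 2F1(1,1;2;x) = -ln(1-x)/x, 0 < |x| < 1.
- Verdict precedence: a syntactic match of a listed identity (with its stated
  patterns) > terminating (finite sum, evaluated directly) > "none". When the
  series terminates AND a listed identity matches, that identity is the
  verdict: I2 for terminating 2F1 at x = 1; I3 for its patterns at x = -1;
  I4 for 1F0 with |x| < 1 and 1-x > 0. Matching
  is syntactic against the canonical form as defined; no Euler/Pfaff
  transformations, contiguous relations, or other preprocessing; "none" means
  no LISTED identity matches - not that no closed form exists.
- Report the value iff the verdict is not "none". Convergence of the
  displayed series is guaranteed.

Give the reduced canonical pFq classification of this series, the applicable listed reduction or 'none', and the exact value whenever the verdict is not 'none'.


First insight: from the first term 1: the lower running product (prefactor 1) is a rising factorial.
Adjacent-term ratio: r(k) = 1 * (k-\frac{1}{2}) (k+1) / [(k+\frac{7}{2}) (k+1)] - rational; roots negated = parameters, x = 1, C = 1.

x = 1 here; the reduced form reads 2F1, upper {-\frac{1}{2}, 1}, lower {\frac{7}{2}}, C = 1. Verdict at x = 1: Gauss (I1, integer-parameter pattern) matches (x = 1: the Gamma ratio telescopes since c-a-b = 3 > 0 and a = 1 in Z>0). Value: \frac{5}{6}.


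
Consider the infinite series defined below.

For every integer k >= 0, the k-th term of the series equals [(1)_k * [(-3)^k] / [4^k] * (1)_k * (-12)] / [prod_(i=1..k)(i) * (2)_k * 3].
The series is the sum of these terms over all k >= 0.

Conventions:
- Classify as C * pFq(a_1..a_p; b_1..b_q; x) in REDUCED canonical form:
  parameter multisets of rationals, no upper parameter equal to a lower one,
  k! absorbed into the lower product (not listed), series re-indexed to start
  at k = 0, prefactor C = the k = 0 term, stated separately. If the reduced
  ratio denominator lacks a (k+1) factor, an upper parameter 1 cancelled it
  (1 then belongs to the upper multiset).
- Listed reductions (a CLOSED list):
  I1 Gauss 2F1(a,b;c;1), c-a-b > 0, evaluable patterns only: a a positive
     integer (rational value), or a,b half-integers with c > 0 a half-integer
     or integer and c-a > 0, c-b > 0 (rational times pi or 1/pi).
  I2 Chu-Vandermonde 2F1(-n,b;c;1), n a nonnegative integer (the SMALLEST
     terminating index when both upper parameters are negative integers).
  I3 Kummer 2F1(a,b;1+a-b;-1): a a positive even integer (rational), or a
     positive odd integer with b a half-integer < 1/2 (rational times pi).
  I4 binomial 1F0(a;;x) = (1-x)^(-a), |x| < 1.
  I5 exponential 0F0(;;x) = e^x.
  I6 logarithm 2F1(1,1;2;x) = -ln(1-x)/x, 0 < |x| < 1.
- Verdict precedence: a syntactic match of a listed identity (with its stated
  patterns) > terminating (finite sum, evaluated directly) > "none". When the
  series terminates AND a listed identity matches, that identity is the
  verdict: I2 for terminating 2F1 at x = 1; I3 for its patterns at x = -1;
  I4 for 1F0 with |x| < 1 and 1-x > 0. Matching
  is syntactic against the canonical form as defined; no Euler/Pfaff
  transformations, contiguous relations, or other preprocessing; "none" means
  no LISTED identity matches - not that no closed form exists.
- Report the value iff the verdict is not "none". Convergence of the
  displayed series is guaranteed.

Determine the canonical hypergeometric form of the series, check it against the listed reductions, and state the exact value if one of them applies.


Reduced: x = -3/4, 2F1, upper = {1, 1}, lower = {2}, C = -4. Verdict: logarithm (I6) matches (the logarithm: parameters (1,1;2), x = -3/4). Hence: (-16/3) * ln(7/4).

First insight: from the first term -4: the constant factors (prefactor -4) combine into one prefactor.
Consecutive-term ratio: r(k) = (-3/4) * (k+1) (k+1) / [(k+2) (k+1)] - rational in k. x = (-3/4); t_0 = -4; negate the roots.


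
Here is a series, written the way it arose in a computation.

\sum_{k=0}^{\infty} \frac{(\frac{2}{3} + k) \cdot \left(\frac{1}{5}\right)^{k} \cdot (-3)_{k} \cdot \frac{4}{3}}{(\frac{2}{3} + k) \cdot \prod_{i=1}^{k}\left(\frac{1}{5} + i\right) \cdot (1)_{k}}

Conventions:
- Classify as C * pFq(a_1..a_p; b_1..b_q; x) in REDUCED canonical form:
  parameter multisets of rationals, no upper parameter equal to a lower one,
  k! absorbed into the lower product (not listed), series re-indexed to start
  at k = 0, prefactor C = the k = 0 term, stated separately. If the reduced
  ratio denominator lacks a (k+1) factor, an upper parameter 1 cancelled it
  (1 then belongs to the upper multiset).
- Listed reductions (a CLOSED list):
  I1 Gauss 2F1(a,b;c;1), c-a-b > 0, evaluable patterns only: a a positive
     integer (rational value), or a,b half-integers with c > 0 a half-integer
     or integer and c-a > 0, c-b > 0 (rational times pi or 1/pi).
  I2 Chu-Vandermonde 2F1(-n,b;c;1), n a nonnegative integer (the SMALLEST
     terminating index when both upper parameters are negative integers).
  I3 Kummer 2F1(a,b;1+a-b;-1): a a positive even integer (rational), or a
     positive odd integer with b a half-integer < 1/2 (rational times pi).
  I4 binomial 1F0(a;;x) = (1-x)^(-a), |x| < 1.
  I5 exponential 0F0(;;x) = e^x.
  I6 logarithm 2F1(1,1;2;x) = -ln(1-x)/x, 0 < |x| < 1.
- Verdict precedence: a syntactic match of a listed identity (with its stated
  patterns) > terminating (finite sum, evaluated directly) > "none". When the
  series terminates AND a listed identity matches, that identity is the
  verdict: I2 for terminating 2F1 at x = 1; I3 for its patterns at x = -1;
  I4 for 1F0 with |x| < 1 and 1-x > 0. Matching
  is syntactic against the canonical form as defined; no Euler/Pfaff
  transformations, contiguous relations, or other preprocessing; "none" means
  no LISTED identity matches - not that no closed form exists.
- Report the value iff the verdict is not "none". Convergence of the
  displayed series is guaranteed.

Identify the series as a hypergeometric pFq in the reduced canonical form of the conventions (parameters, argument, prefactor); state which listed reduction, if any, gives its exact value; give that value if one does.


Canonical form: C = \frac{4}{3} times 1F1 with upper {-3}, lower {\frac{6}{5}}, x = \frac{1}{5}. Verdict: terminating. (-3)_k vanishes past k = 3, leaving a 4-term sum, computed directly. Its exact value is \frac{575}{792}.

Key observation: with t_0 = \frac{4}{3}, the lower running product (prefactor 4/3) is a rising factorial.
Consecutive-term ratio: r(k) = \frac{1}{5} * (k-3) / [(k+\frac{6}{5}) (k+1)] - poly over poly, x = \frac{1}{5} from leading terms; C = \frac{4}{3} at k = 0.


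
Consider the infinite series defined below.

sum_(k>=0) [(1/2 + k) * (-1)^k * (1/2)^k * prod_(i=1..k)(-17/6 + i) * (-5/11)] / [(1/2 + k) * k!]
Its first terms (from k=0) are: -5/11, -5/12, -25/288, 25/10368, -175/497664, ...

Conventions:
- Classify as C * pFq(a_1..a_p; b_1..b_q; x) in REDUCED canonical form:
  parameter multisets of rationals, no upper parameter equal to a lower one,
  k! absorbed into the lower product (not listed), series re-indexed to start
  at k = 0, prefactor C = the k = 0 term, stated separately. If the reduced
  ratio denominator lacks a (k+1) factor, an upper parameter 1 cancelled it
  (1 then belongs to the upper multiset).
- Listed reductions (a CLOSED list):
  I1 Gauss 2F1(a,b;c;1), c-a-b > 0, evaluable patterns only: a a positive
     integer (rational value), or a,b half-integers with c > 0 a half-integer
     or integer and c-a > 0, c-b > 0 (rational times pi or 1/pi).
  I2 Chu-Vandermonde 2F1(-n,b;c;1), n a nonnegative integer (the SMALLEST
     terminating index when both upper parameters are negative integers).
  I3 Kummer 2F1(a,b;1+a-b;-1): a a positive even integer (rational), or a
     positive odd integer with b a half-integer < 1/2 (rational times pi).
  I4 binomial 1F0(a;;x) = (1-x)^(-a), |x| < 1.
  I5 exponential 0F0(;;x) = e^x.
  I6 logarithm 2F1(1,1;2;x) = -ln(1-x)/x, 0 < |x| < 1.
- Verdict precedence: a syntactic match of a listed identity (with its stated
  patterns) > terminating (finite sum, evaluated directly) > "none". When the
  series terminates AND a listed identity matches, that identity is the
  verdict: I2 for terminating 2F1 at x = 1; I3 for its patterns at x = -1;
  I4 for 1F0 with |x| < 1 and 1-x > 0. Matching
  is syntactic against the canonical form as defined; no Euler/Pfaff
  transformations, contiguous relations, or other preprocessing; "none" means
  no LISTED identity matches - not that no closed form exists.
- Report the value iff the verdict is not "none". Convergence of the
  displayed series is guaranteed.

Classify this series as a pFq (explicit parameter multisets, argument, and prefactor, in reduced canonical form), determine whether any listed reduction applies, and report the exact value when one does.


At argument -1/2: a 1F0 with upper {-11/6}, lower {-}, scaled by C = -5/11. Verdict at x = -1/2: the I4 binomial reduction matches (the 1F0 binomial series: exponent 11/6, x = -1/2). Hence: (-5/11) * (3/2)^(11/6).

Structural cue: with t_0 = -5/11, the running product (C = -5/11, x = -1/2) telescopes to a rising factorial.
Ratio: r(k) = (-1/2) * (k-11/6) / [(k+1)] - rational; roots negated = parameters, x = (-1/2), C = -5/11.


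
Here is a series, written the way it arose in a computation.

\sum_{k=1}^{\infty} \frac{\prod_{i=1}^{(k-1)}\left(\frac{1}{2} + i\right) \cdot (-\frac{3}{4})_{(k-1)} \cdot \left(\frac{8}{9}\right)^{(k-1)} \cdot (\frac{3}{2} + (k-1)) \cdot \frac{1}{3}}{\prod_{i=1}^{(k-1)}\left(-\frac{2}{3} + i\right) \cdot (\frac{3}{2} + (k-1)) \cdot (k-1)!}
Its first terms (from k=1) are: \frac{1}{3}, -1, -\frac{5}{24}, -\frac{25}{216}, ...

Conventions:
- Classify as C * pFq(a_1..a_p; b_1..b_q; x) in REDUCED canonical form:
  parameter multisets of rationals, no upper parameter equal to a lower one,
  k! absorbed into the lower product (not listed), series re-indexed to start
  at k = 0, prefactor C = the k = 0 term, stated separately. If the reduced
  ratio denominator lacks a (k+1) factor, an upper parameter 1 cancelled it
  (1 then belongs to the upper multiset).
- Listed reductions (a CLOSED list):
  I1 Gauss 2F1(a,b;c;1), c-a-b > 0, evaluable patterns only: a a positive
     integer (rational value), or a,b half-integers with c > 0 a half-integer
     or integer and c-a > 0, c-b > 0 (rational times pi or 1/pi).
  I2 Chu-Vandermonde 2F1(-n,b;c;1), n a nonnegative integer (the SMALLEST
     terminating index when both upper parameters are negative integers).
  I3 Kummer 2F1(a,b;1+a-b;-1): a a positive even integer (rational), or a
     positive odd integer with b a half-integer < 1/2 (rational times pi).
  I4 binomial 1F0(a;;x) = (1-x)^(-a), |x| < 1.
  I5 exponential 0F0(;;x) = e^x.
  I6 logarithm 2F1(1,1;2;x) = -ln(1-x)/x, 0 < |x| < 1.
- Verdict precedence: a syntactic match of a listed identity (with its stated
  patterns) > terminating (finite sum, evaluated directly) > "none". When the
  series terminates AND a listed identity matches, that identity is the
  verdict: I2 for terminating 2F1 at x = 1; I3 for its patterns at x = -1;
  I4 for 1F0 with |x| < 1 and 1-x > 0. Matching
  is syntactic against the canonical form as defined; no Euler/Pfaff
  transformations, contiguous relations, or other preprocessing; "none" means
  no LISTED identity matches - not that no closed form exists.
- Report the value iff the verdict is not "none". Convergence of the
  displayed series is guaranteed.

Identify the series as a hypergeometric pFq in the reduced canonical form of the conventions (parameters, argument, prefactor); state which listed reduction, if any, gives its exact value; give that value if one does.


Key observation: t_0 = \frac{1}{3} here, and striking the common factor k + 3/2 reduces the term (prefactor 1/3).
Consecutive-term ratio: r(k) = \frac{8}{9} * (k-\frac{3}{4}) (k+\frac{3}{2}) / [(k+\frac{1}{3}) (k+1)] - rational in k, leading ratio \frac{8}{9}; with t_0 = \frac{1}{3}, classification follows.

At argument \frac{8}{9}: a 2F1 with upper {-\frac{3}{4}, \frac{3}{2}}, lower {\frac{1}{3}}, scaled by C = \frac{1}{3}. Verdict: none. A 2F1 with upper {-\frac{3}{4}, \frac{3}{2}} fits none of I1-I6 at x = \frac{8}{9}; the sum runs forever.


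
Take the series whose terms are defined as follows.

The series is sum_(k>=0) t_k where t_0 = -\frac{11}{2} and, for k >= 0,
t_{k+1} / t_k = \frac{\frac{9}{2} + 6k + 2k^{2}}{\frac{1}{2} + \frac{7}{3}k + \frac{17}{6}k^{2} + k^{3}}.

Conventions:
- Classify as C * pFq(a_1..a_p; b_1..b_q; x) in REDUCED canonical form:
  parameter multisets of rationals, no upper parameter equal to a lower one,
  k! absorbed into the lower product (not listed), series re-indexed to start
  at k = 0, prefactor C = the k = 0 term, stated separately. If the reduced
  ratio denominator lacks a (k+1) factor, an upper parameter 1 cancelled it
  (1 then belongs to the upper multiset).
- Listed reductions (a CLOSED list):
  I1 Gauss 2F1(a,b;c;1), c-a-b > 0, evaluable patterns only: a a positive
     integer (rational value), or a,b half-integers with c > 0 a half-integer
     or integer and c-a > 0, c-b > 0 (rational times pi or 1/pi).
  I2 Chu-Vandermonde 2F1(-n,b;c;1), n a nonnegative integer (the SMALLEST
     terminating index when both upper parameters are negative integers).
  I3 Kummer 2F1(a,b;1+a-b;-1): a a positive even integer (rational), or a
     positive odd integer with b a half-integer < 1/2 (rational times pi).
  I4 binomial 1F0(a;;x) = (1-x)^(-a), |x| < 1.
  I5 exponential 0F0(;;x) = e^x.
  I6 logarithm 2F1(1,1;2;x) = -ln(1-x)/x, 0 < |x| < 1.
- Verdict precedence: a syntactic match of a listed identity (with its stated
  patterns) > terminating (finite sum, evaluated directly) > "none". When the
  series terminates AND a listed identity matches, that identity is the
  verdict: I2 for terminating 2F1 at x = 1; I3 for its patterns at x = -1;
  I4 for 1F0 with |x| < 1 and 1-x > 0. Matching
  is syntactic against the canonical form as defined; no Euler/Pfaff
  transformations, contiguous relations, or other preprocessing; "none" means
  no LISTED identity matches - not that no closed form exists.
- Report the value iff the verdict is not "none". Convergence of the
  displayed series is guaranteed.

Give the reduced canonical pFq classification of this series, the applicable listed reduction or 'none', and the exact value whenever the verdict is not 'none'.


Reduced: x = 2, 1F1, upper = {\frac{3}{2}}, lower = {\frac{1}{3}}, C = -\frac{11}{2}. Verdict: none (x = 2): each listed identity misses the multisets {\frac{3}{2}} ; {\frac{1}{3}}.

First insight: x = 2 and cancel k + 3/2 from the displayed ratio first; then prefactor -11/2.
Adjacent-term ratio: r(k) = 2 * (k+\frac{3}{2}) / [(k+\frac{1}{3}) (k+1)] - rational; roots negated = parameters, x = 2, C = -\frac{11}{2}.


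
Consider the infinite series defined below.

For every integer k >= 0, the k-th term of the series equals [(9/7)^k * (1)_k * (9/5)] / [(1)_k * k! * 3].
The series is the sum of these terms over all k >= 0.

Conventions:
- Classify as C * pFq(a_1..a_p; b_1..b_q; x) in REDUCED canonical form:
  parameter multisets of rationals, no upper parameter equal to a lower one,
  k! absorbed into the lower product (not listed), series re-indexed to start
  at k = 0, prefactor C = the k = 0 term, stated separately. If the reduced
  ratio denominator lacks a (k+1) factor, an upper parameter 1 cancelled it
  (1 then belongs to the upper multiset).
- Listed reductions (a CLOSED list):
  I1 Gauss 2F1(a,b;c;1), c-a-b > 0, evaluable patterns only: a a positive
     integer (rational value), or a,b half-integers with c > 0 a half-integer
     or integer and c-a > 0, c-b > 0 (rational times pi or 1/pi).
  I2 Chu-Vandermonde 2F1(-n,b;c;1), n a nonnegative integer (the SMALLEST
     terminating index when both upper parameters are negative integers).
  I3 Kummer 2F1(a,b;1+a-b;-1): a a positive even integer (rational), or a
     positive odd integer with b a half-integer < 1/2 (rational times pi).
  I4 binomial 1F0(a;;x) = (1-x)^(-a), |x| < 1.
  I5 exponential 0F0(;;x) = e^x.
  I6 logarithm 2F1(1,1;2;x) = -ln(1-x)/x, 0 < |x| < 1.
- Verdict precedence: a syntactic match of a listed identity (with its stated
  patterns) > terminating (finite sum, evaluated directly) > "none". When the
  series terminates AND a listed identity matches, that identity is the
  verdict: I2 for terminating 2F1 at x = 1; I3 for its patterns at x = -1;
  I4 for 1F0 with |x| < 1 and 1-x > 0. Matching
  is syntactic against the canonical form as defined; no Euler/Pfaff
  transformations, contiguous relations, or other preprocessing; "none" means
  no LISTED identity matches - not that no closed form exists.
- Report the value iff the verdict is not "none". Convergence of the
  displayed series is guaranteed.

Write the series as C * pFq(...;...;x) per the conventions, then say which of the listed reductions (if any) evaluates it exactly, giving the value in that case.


Canonical form: C = 3/5 times 0F0 with upper {-}, lower {-}, x = 9/7. Verdict (x = 9/7): the I5 exponential reduction applies (the 0F0 exponential series at x = 9/7). Hence: (3/5) * e^(9/7).

Key observation: t_0 being 3/5, the constant factors (C = 3/5) combine into one prefactor.
Term ratio: r(k) = (9/7) * 1 / [(k+1)] - rational in k, leading ratio (9/7); with t_0 = 3/5, classification follows.


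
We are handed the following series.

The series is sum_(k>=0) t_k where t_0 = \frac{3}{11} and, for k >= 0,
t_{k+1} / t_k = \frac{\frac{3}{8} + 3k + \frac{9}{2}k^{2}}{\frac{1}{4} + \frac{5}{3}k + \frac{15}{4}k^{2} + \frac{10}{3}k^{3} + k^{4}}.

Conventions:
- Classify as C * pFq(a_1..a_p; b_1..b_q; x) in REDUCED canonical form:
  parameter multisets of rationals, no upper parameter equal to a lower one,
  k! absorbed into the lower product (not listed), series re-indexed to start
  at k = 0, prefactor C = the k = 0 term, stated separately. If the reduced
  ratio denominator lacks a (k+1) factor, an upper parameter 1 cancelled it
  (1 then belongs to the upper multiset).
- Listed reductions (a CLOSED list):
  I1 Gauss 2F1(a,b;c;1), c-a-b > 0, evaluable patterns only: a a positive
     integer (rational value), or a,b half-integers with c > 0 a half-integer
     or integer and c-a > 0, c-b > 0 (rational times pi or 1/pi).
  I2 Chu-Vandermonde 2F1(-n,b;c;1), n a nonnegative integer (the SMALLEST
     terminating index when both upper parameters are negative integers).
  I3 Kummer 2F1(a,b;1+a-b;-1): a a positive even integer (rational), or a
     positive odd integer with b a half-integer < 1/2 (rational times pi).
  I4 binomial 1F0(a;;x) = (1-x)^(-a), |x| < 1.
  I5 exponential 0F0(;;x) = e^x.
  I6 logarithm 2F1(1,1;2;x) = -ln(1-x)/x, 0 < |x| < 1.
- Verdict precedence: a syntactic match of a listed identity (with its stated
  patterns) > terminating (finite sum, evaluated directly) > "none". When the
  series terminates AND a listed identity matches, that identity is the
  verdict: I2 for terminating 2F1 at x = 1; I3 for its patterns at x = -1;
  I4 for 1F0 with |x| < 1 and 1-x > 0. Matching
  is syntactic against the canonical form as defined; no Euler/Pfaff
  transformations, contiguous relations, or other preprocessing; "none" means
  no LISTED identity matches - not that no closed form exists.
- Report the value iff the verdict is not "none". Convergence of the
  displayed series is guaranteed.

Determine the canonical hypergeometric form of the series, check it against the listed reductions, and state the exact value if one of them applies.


This is \frac{3}{11} * 1F2(\frac{1}{6}; \frac{1}{3}, \frac{3}{2}; \frac{9}{2}) in reduced canonical form. Verdict: none (x = \frac{9}{2}): each listed identity misses the multisets {\frac{1}{6}} ; {\frac{1}{3}, \frac{3}{2}}.

First insight: t_0 being \frac{3}{11}, cancel k + 1/2 from the displayed ratio first; then C = 3/11, x = 9/2.
Consecutive-term ratio: r(k) = \frac{9}{2} * (k+\frac{1}{6}) / [(k+\frac{1}{3}) (k+\frac{3}{2}) (k+1)] - poly over poly, x = \frac{9}{2} from leading terms; C = \frac{3}{11} at k = 0.


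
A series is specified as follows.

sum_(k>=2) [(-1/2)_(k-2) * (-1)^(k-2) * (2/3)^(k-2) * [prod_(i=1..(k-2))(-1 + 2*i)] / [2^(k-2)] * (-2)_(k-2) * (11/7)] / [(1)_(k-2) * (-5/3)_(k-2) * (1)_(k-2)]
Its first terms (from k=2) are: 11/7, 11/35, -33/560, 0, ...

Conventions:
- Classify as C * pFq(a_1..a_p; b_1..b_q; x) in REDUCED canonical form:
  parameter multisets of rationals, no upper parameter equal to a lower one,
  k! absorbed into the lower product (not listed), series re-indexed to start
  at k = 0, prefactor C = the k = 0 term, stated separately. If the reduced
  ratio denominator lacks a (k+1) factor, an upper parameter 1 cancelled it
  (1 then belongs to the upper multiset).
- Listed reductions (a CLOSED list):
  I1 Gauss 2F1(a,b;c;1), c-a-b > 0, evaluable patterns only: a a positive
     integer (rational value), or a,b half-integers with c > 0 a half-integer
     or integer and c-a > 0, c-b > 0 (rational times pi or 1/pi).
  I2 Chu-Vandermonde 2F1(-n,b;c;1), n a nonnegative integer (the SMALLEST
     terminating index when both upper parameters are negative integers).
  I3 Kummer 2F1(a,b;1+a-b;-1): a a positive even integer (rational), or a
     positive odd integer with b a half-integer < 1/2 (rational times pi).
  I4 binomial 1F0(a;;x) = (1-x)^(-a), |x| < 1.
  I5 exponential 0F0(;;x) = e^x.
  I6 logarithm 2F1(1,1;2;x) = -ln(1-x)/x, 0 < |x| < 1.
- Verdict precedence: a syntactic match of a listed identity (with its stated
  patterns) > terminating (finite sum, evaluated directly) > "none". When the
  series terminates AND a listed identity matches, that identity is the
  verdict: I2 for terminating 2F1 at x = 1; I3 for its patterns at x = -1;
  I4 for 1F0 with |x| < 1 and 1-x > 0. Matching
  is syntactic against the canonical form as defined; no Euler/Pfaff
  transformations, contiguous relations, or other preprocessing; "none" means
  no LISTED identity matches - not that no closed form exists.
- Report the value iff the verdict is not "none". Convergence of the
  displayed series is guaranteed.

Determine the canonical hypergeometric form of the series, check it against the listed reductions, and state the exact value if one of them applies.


x = -2/3 here; the reduced form reads 3F2, upper {-2, -1/2, 1/2}, lower {-5/3, 1}, C = 11/7. Verdict: terminating - no listed pattern fits, but -2 in the upper list cuts the series at k = 2; direct evaluation. Its exact value is 1023/560.

First insight: x = (-2/3) and the (-1)^k factor (C = 11/7) folds into the argument's sign.
Adjacent-term ratio: r(k) = (-2/3) * (k-2) (k-1/2) (k+1/2) / [(k-5/3) (k+1) (k+1)] - rational in k. x = (-2/3); t_0 = 11/7; negate the roots.


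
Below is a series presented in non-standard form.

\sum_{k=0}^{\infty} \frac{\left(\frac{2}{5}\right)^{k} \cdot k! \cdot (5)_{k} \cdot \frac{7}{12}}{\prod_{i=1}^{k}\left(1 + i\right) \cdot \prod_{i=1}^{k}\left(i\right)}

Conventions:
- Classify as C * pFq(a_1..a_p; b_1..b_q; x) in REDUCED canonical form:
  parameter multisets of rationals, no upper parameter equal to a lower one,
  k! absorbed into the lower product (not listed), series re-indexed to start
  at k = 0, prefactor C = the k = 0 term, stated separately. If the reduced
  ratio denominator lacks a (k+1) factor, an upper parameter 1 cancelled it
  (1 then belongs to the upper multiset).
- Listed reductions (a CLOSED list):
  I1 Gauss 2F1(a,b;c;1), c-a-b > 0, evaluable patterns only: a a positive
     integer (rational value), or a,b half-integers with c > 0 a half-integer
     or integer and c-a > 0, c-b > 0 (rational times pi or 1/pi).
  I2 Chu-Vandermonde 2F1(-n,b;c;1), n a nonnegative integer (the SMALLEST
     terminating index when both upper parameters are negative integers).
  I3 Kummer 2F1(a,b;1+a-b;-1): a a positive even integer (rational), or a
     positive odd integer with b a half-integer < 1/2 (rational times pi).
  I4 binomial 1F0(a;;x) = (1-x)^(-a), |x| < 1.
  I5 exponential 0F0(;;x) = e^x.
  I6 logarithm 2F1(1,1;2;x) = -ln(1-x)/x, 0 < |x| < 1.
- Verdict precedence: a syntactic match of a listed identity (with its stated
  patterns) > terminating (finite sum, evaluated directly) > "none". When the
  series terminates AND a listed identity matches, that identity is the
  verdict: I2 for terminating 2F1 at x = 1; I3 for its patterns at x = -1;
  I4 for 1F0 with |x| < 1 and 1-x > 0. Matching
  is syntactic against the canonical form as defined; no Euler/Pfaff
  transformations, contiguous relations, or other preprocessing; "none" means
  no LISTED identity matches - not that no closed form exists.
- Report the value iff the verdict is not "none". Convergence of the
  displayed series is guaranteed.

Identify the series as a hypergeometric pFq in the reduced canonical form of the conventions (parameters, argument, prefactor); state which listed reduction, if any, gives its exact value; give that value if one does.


Reduced: x = \frac{2}{5}, 2F1, upper = {1, 5}, lower = {2}, C = \frac{7}{12}. Verdict: none (x = \frac{2}{5}): each listed identity misses the multisets {1, 5} ; {2}.

Key observation: t_0 = \frac{7}{12} here, and the product of the first k integers (C = 7/12) is k!.
Ratio: r(k) = \frac{2}{5} * (k+1) (k+5) / [(k+2) (k+1)] - rational in k. x = \frac{2}{5}; t_0 = \frac{7}{12}; negate the roots.


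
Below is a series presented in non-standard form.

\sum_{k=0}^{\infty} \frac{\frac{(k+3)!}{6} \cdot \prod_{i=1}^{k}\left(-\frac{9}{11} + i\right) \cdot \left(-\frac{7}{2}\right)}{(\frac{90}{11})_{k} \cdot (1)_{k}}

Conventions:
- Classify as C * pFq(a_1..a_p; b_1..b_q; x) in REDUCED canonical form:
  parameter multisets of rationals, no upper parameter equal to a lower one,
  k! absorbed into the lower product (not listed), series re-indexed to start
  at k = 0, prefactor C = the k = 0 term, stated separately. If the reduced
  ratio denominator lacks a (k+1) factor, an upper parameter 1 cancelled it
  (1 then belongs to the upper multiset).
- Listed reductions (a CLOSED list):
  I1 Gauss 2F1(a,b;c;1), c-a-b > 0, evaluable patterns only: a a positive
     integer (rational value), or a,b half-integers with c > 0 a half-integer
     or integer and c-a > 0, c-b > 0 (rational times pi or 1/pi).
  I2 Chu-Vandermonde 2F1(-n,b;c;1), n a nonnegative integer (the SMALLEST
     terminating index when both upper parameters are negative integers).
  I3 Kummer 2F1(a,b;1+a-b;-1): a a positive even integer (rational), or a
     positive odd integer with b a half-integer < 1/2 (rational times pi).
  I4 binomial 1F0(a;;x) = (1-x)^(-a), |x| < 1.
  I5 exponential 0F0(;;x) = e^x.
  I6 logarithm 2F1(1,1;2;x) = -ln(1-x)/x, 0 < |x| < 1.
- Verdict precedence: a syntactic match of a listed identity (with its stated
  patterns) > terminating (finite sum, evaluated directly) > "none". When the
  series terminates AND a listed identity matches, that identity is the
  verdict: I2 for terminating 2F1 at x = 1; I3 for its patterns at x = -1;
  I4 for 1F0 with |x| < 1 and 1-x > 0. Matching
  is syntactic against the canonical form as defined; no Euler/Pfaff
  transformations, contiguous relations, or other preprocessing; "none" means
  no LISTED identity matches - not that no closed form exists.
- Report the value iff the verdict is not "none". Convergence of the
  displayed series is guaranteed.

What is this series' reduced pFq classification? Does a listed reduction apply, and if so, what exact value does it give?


Classification (C = -\frac{7}{2}): 2F1 with upper {\frac{2}{11}, 4}, lower {\frac{90}{11}}, argument x = 1. Verdict (x = 1): the Gauss summation I1 applies (x = 1: the Gamma ratio telescopes since c-a-b = 4 > 0 and a = 4 in Z>0). Hence: -\frac{586891}{146410}.

First insight: t_0 = -\frac{7}{2} here, and the running product (prefactor -7/2) telescopes to a rising factorial.
Ratio: r(k) = 1 * (k+\frac{2}{11}) (k+4) / [(k+\frac{90}{11}) (k+1)] - rational in k. x = 1; t_0 = -\frac{7}{2}; negate the roots.


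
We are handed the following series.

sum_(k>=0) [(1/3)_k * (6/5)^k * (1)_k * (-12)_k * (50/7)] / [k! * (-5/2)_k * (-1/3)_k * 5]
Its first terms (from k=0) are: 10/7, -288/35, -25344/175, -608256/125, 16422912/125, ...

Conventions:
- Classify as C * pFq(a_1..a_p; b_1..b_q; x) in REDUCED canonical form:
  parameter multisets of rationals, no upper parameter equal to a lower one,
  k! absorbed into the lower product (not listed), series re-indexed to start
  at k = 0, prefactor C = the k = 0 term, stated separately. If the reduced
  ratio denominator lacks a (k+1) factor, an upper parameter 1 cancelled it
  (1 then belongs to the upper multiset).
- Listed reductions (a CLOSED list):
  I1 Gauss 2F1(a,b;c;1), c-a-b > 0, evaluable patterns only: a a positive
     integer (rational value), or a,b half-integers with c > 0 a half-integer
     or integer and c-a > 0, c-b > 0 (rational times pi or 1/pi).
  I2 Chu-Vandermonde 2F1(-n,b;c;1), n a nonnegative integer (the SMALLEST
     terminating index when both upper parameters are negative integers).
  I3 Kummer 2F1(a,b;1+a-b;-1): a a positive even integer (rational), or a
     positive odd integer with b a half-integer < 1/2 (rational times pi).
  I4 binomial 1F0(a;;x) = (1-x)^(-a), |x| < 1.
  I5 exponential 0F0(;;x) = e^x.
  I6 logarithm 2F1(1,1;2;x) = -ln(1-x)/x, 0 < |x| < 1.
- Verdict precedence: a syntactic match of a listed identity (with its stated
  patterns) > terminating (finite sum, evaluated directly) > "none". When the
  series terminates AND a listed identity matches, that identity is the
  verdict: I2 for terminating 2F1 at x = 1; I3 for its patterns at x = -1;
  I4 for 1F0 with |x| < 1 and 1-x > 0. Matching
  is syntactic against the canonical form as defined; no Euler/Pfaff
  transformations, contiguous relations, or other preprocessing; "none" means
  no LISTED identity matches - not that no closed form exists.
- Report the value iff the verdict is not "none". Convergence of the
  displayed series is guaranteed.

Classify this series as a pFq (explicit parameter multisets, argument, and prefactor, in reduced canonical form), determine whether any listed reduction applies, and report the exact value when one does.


With C = 10/7: the canonical form is 3F2(-12, 1/3, 1; -5/2, -1/3; 6/5). Verdict: terminating. (-12)_k vanishes past k = 12, leaving a 13-term sum, computed directly. Hence: 8860304513566/50383251953125.

Key step: t_0 = 10/7 here, and the constant factors (C = 10/7) combine into one prefactor.
Consecutive-term ratio: r(k) = (6/5) * (k-12) (k+1/3) (k+1) / [(k-5/2) (k-1/3) (k+1)] - rational in k, leading ratio (6/5); with t_0 = 10/7, classification follows.


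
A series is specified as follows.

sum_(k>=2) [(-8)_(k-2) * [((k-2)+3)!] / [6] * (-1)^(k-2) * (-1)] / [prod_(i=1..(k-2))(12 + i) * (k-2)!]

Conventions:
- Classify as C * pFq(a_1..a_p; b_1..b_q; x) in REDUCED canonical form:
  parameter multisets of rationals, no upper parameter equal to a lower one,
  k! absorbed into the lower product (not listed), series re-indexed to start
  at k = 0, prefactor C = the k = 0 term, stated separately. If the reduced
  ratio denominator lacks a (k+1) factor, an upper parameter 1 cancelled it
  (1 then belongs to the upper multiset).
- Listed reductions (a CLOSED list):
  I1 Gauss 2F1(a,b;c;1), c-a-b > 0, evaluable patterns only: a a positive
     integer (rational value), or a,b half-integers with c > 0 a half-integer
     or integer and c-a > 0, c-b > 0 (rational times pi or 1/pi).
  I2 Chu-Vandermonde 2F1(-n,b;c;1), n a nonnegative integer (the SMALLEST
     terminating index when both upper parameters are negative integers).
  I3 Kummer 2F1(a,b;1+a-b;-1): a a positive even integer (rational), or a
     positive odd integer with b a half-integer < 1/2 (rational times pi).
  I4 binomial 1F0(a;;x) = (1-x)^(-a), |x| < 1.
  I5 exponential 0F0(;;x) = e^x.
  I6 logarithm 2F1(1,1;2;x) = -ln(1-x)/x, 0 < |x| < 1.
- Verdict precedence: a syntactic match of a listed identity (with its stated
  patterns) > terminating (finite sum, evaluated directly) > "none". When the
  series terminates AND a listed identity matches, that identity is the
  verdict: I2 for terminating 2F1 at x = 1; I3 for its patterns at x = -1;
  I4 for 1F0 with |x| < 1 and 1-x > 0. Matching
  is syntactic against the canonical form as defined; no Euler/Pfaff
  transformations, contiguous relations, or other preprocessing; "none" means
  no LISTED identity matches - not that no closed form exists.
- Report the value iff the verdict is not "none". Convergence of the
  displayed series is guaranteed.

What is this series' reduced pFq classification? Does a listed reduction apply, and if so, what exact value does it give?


Reduced: x = -1, 2F1, upper = {-8, 4}, lower = {13}, C = -1. Verdict (x = -1): Kummer (I3) applies (x = -1; c = 13 equals 1+a-b for upper {-8, 4}: listed pattern). Exact value: -11.

Key observation: from the first term -1: the lower running product (C = -1) is a rising factorial.
Adjacent-term ratio: r(k) = (-1) * (k-8) (k+4) / [(k+13) (k+1)] - poly over poly, x = (-1) from leading terms; C = -1 at k = 0.


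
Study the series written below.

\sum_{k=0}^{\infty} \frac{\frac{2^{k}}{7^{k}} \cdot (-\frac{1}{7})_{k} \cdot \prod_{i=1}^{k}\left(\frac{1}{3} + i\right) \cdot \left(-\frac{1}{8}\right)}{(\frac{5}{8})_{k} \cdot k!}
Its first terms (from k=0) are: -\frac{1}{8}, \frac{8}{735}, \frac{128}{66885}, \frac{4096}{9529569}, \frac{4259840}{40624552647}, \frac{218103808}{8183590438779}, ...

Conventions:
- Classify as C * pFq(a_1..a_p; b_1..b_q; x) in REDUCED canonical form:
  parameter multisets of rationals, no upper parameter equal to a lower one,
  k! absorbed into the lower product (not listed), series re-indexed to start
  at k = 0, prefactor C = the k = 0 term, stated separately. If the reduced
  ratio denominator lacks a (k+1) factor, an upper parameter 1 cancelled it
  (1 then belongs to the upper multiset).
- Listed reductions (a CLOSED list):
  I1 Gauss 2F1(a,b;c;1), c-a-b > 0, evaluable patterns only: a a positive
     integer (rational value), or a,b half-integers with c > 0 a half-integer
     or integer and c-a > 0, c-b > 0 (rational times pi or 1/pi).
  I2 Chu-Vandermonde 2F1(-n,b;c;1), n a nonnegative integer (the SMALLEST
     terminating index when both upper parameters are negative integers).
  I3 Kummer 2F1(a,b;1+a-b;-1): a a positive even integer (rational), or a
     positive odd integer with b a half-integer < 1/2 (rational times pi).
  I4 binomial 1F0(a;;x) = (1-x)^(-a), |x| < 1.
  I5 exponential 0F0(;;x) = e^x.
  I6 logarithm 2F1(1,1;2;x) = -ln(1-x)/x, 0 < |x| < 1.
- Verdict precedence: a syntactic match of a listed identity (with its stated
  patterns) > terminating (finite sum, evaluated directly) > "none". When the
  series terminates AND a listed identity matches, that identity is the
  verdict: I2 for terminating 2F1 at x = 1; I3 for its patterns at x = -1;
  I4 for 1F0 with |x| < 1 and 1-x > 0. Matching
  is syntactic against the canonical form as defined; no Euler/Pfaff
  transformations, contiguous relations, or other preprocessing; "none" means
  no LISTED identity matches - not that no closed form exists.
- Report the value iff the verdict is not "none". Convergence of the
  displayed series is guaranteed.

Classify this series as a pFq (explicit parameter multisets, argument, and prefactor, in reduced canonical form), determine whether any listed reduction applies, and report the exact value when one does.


At argument \frac{2}{7}: a 2F1 with upper {-\frac{1}{7}, \frac{4}{3}}, lower {\frac{5}{8}}, scaled by C = -\frac{1}{8}. Verdict: none - this 2F1 at x = \frac{2}{7} matches no listed pattern, and upper {-\frac{1}{7}, \frac{4}{3}} holds no stopper.

The tell: from the first term -\frac{1}{8}: the running product (prefactor -1/8) telescopes to a rising factorial.
Ratio: r(k) = \frac{2}{7} * (k-\frac{1}{7}) (k+\frac{4}{3}) / [(k+\frac{5}{8}) (k+1)] - rational; roots negated = parameters, x = \frac{2}{7}, C = -\frac{1}{8}.


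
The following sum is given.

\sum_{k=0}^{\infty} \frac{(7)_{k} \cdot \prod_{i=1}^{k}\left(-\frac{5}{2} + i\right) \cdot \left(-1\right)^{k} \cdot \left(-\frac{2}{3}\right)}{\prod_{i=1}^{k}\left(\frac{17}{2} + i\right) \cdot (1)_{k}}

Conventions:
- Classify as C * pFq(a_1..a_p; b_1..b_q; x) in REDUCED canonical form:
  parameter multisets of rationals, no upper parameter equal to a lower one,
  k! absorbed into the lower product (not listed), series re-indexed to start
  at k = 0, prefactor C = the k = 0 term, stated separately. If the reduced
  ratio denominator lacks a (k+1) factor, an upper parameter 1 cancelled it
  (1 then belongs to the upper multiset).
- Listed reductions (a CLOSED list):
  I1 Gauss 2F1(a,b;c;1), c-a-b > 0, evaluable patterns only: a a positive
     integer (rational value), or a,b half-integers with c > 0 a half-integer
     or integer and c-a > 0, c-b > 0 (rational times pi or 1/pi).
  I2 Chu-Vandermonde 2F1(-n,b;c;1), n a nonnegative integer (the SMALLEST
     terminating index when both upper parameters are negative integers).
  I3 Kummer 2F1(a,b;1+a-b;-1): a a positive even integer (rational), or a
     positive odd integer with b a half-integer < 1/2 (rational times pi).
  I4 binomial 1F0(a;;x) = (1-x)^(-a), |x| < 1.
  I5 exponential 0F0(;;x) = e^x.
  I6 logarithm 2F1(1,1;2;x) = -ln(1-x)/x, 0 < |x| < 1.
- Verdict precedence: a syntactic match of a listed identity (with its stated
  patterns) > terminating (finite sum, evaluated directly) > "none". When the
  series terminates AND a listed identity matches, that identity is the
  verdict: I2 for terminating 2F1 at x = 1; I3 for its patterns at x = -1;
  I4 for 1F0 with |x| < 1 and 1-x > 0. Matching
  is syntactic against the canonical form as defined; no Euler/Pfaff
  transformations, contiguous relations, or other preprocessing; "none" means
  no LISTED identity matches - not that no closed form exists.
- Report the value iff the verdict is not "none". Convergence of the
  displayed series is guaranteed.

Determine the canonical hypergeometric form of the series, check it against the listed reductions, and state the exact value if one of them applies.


The series (x = -1) is 2F1: upper {-\frac{3}{2}, 7}, lower {\frac{19}{2}}, prefactor -\frac{2}{3}. Verdict at x = -1: the Kummer evaluation I3 matches (x = -1; c = \frac{19}{2} equals 1+a-b for upper {-\frac{3}{2}, 7}: listed pattern). Its exact value is \left(-\frac{255255}{524288}\right) \cdot \pi.

Structural cue: from the first term -\frac{2}{3}: the lower running product (C = -2/3) is a rising factorial.
Adjacent-term ratio: r(k) = -1 * (k-\frac{3}{2}) (k+7) / [(k+\frac{19}{2}) (k+1)] - rational; roots negated = parameters, x = -1, C = -\frac{2}{3}.
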